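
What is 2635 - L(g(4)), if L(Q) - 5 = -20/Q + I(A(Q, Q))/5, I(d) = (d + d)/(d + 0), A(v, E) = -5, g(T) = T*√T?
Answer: 26321/10 ≈ 2632.1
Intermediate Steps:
g(T) = T^(3/2)
I(d) = 2 (I(d) = (2*d)/d = 2)
L(Q) = 27/5 - 20/Q (L(Q) = 5 + (-20/Q + 2/5) = 5 + (-20/Q + 2*(⅕)) = 5 + (-20/Q + ⅖) = 5 + (⅖ - 20/Q) = 27/5 - 20/Q)
2635 - L(g(4)) = 2635 - (27/5 - 20/(4^(3/2))) = 2635 - (27/5 - 20/8) = 2635 - (27/5 - 20*⅛) = 2635 - (27/5 - 5/2) = 2635 - 1*29/10 = 2635 - 29/10 = 26321/10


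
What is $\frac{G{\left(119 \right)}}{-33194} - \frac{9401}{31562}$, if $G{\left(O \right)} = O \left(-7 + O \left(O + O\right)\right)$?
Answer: $- \frac{3809276513}{37416751} \approx -101.81$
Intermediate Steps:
$G{\left(O \right)} = O \left(-7 + 2 O^{2}\right)$ ($G{\left(O \right)} = O \left(-7 + O 2 O\right) = O \left(-7 + 2 O^{2}\right)$)
$\frac{G{\left(119 \right)}}{-33194} - \frac{9401}{31562} = \frac{119 \left(-7 + 2 \cdot 119^{2}\right)}{-33194} - \frac{9401}{31562} = 119 \left(-7 + 2 \cdot 14161\right) \left(- \frac{1}{33194}\right) - \frac{9401}{31562} = 119 \left(-7 + 28322\right) \left(- \frac{1}{33194}\right) - \frac{9401}{31562} = 119 \cdot 28315 \left(- \frac{1}{33194}\right) - \frac{9401}{31562} = 3369485 \left(- \frac{1}{33194}\right) - \frac{9401}{31562} = - \frac{481355}{4742} - \frac{9401}{31562} = - \frac{3809276513}{37416751}$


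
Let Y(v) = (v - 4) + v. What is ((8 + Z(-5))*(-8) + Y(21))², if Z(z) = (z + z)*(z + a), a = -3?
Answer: 443556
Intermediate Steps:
Z(z) = 2*z*(-3 + z) (Z(z) = (z + z)*(z - 3) = (2*z)*(-3 + z) = 2*z*(-3 + z))
Y(v) = -4 + 2*v (Y(v) = (-4 + v) + v = -4 + 2*v)
((8 + Z(-5))*(-8) + Y(21))² = ((8 + 2*(-5)*(-3 - 5))*(-8) + (-4 + 2*21))² = ((8 + 2*(-5)*(-8))*(-8) + (-4 + 42))² = ((8 + 80)*(-8) + 38)² = (88*(-8) + 38)² = (-704 + 38)² = (-666)² = 443556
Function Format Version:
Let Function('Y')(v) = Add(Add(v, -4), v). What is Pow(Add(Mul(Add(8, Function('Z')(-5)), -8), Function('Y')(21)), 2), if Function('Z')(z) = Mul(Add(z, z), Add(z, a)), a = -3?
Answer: 443556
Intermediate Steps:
Function('Z')(z) = Mul(2, z, Add(-3, z)) (Function('Z')(z) = Mul(Add(z, z), Add(z, -3)) = Mul(Mul(2, z), Add(-3, z)) = Mul(2, z, Add(-3, z)))
Function('Y')(v) = Add(-4, Mul(2, v)) (Function('Y')(v) = Add(Add(-4, v), v) = Add(-4, Mul(2, v)))
Pow(Add(Mul(Add(8, Function('Z')(-5)), -8), Function('Y')(21)), 2) = Pow(Add(Mul(Add(8, Mul(2, -5, Add(-3, -5))), -8), Add(-4, Mul(2, 21))), 2) = Pow(Add(Mul(Add(8, Mul(2, -5, -8)), -8), Add(-4, 42)), 2) = Pow(Add(Mul(Add(8, 80), -8), 38), 2) = Pow(Add(Mul(88, -8), 38), 2) = Pow(Add(-704, 38), 2) = Pow(-666, 2) = 443556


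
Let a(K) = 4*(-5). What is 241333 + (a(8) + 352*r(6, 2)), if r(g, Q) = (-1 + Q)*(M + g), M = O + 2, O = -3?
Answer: 243073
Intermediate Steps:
M = -1 (M = -3 + 2 = -1)
a(K) = -20
r(g, Q) = (-1 + Q)*(-1 + g)
241333 + (a(8) + 352*r(6, 2)) = 241333 + (-20 + 352*(1 - 1*2 - 1*6 + 2*6)) = 241333 + (-20 + 352*(1 - 2 - 6 + 12)) = 241333 + (-20 + 352*5) = 241333 + (-20 + 1760) = 241333 + 1740 = 243073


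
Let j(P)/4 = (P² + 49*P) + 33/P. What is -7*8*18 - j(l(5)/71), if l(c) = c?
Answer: -72999292/25205 ≈ -2896.2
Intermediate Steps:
j(P) = 4*P² + 132/P + 196*P (j(P) = 4*((P² + 49*P) + 33/P) = 4*(P² + 33/P + 49*P) = 4*P² + 132/P + 196*P)
-7*8*18 - j(l(5)/71) = -7*8*18 - 4*(33 + (5/71)²*(49 + 5/71))/(5/71) = -56*18 - 4*(33 + (5*(1/71))²*(49 + 5*(1/71)))/(5*(1/71)) = -1008 - 4*(33 + (5/71)²*(49 + 5/71))/5/71 = -1008 - 4*71*(33 + (25/5041)*(3484/71))/5 = -1008 - 4*71*(33 + 87100/357911)/5 = -1008 - 4*71*11898163/(5*357911) = -1008 - 1*47592652/25205 = -1008 - 47592652/25205 = -72999292/25205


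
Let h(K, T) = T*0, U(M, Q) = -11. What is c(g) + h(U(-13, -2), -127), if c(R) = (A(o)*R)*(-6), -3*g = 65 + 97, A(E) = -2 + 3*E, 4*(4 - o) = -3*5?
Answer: 6885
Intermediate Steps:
o = 31/4 (o = 4 - (-3)*5/4 = 4 - 1/4*(-15) = 4 + 15/4 = 31/4 ≈ 7.7500)
h(K, T) = 0
g = -54 (g = -(65 + 97)/3 = -1/3*162 = -54)
c(R) = -255*R/2 (c(R) = ((-2 + 3*(31/4))*R)*(-6) = ((-2 + 93/4)*R)*(-6) = (85*R/4)*(-6) = -255*R/2)
c(g) + h(U(-13, -2), -127) = -255/2*(-54) + 0 = 6885 + 0 = 6885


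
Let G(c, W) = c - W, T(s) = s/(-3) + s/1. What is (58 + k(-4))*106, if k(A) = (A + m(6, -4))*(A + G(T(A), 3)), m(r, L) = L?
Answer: 43036/3 ≈ 14345.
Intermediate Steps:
T(s) = 2*s/3 (T(s) = s*(-⅓) + s*1 = -s/3 + s = 2*s/3)
k(A) = (-4 + A)*(-3 + 5*A/3) (k(A) = (A - 4)*(A + (2*A/3 - 1*3)) = (-4 + A)*(A + (2*A/3 - 3)) = (-4 + A)*(A + (-3 + 2*A/3)) = (-4 + A)*(-3 + 5*A/3))
(58 + k(-4))*106 = (58 + (12 - 29/3*(-4) + (5/3)*(-4)²))*106 = (58 + (12 + 116/3 + (5/3)*16))*106 = (58 + (12 + 116/3 + 80/3))*106 = (58 + 232/3)*106 = (406/3)*106 = 43036/3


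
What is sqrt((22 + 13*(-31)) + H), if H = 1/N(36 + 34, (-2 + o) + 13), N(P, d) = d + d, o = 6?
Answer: I*sqrt(440402)/34 ≈ 19.518*I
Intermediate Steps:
N(P, d) = 2*d
H = 1/34 (H = 1/(2*((-2 + 6) + 13)) = 1/(2*(4 + 13)) = 1/(2*17) = 1/34 ≈ 0.029412)
sqrt((22 + 13*(-31)) + H) = sqrt((22 + 13*(-31)) + 1/34) = sqrt((22 - 403) + 1/34) = sqrt(-381 + 1/34) = sqrt(-12953/34) = I*sqrt(440402)/34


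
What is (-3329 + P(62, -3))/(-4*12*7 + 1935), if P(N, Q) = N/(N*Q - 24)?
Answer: -349576/167895 ≈ -2.0821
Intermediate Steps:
P(N, Q) = N/(-24 + N*Q)
(-3329 + P(62, -3))/(-4*12*7 + 1935) = (-3329 + 62/(-24 + 62*(-3)))/(-4*12*7 + 1935) = (-3329 + 62/(-24 - 186))/(-48*7 + 1935) = (-3329 + 62/(-210))/(-336 + 1935) = (-3329 + 62*(-1/210))/1599 = (-3329 - 31/105)*(1/1599) = -349576/105*1/1599 = -349576/167895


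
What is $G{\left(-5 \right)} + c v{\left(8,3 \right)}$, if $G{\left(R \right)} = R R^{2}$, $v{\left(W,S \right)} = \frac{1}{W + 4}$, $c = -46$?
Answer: $- \frac{773}{6} \approx -128.83$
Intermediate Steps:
$v{\left(W,S \right)} = \frac{1}{4 + W}$
$G{\left(R \right)} = R^{3}$
$G{\left(-5 \right)} + c v{\left(8,3 \right)} = \left(-5\right)^{3} - \frac{46}{4 + 8} = -125 - \frac{46}{12} = -125 - \frac{23}{6} = - \frac{773}{6}$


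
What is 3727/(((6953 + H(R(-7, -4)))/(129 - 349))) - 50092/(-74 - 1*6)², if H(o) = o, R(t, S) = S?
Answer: -1398926327/11118400 ≈ -125.82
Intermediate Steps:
3727/(((6953 + H(R(-7, -4)))/(129 - 349))) - 50092/(-74 - 1*6)² = 3727/(((6953 - 4)/(129 - 349))) - 50092/(-74 - 1*6)² = 3727/((6949/(-220))) - 50092/(-74 - 6)² = 3727/((6949*(-1/220))) - 50092/((-80)²) = 3727/(-6949/220) - 50092/6400 = 3727*(-220/6949) - 50092*1/6400 = -819940/6949 - 12523/1600 = -1398926327/11118400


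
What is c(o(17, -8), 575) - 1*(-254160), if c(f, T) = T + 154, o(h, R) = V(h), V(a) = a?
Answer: 254889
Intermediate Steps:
o(h, R) = h
c(f, T) = 154 + T
c(o(17, -8), 575) - 1*(-254160) = (154 + 575) - 1*(-254160) = 729 + 254160 = 254889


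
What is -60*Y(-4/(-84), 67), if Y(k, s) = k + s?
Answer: -28160/7 ≈ -4022.9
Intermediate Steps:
-60*Y(-4/(-84), 67) = -60*(-4/(-84) + 67) = -60*(-4*(-1/84) + 67) = -60*(1/21 + 67) = -60*1408/21 = -28160/7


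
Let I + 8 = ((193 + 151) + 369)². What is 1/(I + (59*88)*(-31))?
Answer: 1/347409 ≈ 2.8785e-6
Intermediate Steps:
I = 508361 (I = -8 + ((193 + 151) + 369)² = -8 + (344 + 369)² = -8 + 713² = -8 + 508369 = 508361)
1/(I + (59*88)*(-31)) = 1/(508361 + (59*88)*(-31)) = 1/(508361 + 5192*(-31)) = 1/(508361 - 160952) = 1/347409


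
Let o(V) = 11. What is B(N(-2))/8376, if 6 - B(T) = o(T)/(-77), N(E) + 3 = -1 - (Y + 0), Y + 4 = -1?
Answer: 43/58632 ≈ 0.00073339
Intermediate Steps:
Y = -5 (Y = -4 - 1 = -5)
N(E) = 1 (N(E) = -3 + (-1 - (-5 + 0)) = -3 + (-1 - 1*(-5)) = -3 + (-1 + 5) = -3 + 4 = 1)
B(T) = 43/7 (B(T) = 6 - 11/(-77) = 6 - 11*(-1)/77 = 6 - 1*(-1/7) = 6 + 1/7 = 43/7)
B(N(-2))/8376 = (43/7)/8376 = (43/7)*(1/8376) = 43/58632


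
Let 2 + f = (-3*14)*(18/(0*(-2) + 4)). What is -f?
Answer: 191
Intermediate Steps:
f = -191 (f = -2 + (-3*14)*(18/(0*(-2) + 4)) = -2 - 756/(0 + 4) = -2 - 756/4 = -2 - 42*9/2 = -2 - 189 = -191)
-f = -1*(-191) = 191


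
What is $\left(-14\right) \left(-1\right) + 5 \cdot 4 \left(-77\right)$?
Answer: $-1526$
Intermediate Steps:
$\left(-14\right) \left(-1\right) + 5 \cdot 4 \left(-77\right) = 14 + 20 \left(-77\right) = 14 - 1540 = -1526$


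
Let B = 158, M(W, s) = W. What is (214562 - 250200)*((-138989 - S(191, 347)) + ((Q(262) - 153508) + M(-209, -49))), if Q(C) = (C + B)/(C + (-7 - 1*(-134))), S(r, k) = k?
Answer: 4062632106686/389 ≈ 1.0444e+10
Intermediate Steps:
Q(C) = (158 + C)/(127 + C) (Q(C) = (C + 158)/(C + (-7 - 1*(-134))) = (158 + C)/(C + (-7 + 134)) = (158 + C)/(C + 127) = (158 + C)/(127 + C))
(214562 - 250200)*((-138989 - S(191, 347)) + ((Q(262) - 153508) + M(-209, -49))) = (214562 - 250200)*((-138989 - 1*347) + (((158 + 262)/(127 + 262) - 153508) - 209)) = -35638*((-138989 - 347) + ((420/389 - 153508) - 209)) = -35638*(-139336 + (((1/389)*420 - 153508) - 209)) = -35638*(-139336 + ((420/389 - 153508) - 209)) = -35638*(-139336 + (-59714192/389 - 209)) = -35638*(-139336 - 59795493/389) = -35638*(-113997197/389) = 4062632106686/389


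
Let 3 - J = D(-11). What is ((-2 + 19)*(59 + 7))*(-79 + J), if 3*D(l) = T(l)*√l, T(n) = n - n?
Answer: -85272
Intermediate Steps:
T(n) = 0
D(l) = 0 (D(l) = (0*√l)/3 = (⅓)*0 = 0)
J = 3 (J = 3 - 1*0 = 3 + 0 = 3)
((-2 + 19)*(59 + 7))*(-79 + J) = ((-2 + 19)*(59 + 7))*(-79 + 3) = (17*66)*(-76) = 1122*(-76) = -85272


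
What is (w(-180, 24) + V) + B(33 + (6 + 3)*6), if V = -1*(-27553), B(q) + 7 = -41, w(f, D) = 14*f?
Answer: 24985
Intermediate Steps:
B(q) = -48 (B(q) = -7 - 41 = -48)
V = 27553
(w(-180, 24) + V) + B(33 + (6 + 3)*6) = (14*(-180) + 27553) - 48 = (-2520 + 27553) - 48 = 25033 - 48 = 24985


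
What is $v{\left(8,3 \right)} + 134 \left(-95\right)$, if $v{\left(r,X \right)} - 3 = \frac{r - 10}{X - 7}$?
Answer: $- \frac{25453}{2} \approx -12727.0$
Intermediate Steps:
$v{\left(r,X \right)} = 3 + \frac{-10 + r}{-7 + X}$ ($v{\left(r,X \right)} = 3 + \frac{r - 10}{X - 7} = 3 + \frac{-10 + r}{-7 + X}$)
$v{\left(8,3 \right)} + 134 \left(-95\right) = \frac{-31 + 8 + 3 \cdot 3}{-7 + 3} + 134 \left(-95\right) = \frac{-31 + 8 + 9}{-4} - 12730 = \left(- \frac{1}{4}\right) \left(-14\right) - 12730 = \frac{7}{2} - 12730 = - \frac{25453}{2}$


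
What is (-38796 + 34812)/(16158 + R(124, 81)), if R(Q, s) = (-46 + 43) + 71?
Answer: -1992/8113 ≈ -0.24553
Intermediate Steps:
R(Q, s) = 68 (R(Q, s) = -3 + 71 = 68)
(-38796 + 34812)/(16158 + R(124, 81)) = (-38796 + 34812)/(16158 + 68) = -3984/16226 = -3984*1/16226 = -1992/8113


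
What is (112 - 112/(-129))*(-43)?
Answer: -14560/3 ≈ -4853.3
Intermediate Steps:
(112 - 112/(-129))*(-43) = (112 - 112*(-1/129))*(-43) = (112 + 112/129)*(-43) = (14560/129)*(-43) = -14560/3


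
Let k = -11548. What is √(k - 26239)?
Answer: I*√37787 ≈ 194.39*I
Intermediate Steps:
√(k - 26239) = √(-11548 - 26239) = √(-37787) = I*√37787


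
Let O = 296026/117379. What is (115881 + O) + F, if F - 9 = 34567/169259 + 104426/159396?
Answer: 183505139870293281359/1583396202327378 ≈ 1.1589e+5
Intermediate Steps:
F = 132998874971/13489603782 (F = 9 + (34567/169259 + 104426/159396) = 9 + (34567*(1/169259) + 104426*(1/159396)) = 9 + (34567/169259 + 52213/79698) = 9 + 11592440933/13489603782 = 132998874971/13489603782 ≈ 9.8594)
O = 296026/117379 (O = 296026*(1/117379) = 296026/117379 ≈ 2.5220)
(115881 + O) + F = (115881 + 296026/117379) + 132998874971/13489603782 = 13602291925/117379 + 132998874971/13489603782 = 183505139870293281359/1583396202327378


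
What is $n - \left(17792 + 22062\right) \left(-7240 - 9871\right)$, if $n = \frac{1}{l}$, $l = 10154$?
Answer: $\frac{6924436976277}{10154} \approx 6.8194 \cdot 10^{8}$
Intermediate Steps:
$n = \frac{1}{10154} \approx 9.8483 \cdot 10^{-5}$
$n - \left(17792 + 22062\right) \left(-7240 - 9871\right) = \frac{1}{10154} - \left(17792 + 22062\right) \left(-7240 - 9871\right) = \frac{1}{10154} - 39854 \left(-17111\right) = \frac{1}{10154} - -681941794 = \frac{1}{10154} + 681941794 = \frac{6924436976277}{10154}$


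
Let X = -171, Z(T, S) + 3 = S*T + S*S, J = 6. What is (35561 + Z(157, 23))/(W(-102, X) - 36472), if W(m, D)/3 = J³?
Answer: -19849/17912 ≈ -1.1081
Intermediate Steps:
Z(T, S) = -3 + S² + S*T (Z(T, S) = -3 + (S*T + S*S) = -3 + (S*T + S²) = -3 + (S² + S*T) = -3 + S² + S*T)
W(m, D) = 648 (W(m, D) = 3*6³ = 3*216 = 648)
(35561 + Z(157, 23))/(W(-102, X) - 36472) = (35561 + (-3 + 23² + 23*157))/(648 - 36472) = (35561 + (-3 + 529 + 3611))/(-35824) = (35561 + 4137)*(-1/35824) = 39698*(-1/35824) = -19849/17912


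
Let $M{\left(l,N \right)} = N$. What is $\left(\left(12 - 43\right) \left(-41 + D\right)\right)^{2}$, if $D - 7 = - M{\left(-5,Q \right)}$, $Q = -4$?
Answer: $864900$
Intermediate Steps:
$D = 11$ ($D = 7 - -4 = 7 + 4 = 11$)
$\left(\left(12 - 43\right) \left(-41 + D\right)\right)^{2} = \left(\left(12 - 43\right) \left(-41 + 11\right)\right)^{2} = \left(\left(-31\right) \left(-30\right)\right)^{2} = 930^{2} = 864900$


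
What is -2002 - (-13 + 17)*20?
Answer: -2082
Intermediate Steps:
-2002 - (-13 + 17)*20 = -2002 - 4*20 = -2002 - 1*80 = -2002 - 80 = -2082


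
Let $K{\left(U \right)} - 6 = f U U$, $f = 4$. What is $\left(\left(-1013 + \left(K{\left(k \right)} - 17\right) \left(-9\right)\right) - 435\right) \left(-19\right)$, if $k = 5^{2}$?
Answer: $453131$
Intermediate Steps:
$k = 25$
$K{\left(U \right)} = 6 + 4 U^{2}$ ($K{\left(U \right)} = 6 + 4 U U = 6 + 4 U^{2}$)
$\left(\left(-1013 + \left(K{\left(k \right)} - 17\right) \left(-9\right)\right) - 435\right) \left(-19\right) = \left(\left(-1013 + \left(\left(6 + 4 \cdot 25^{2}\right) - 17\right) \left(-9\right)\right) - 435\right) \left(-19\right) = \left(\left(-1013 + \left(\left(6 + 4 \cdot 625\right) - 17\right) \left(-9\right)\right) - 435\right) \left(-19\right) = \left(\left(-1013 + \left(\left(6 + 2500\right) - 17\right) \left(-9\right)\right) - 435\right) \left(-19\right) = \left(\left(-1013 + \left(2506 - 17\right) \left(-9\right)\right) - 435\right) \left(-19\right) = \left(\left(-1013 + 2489 \left(-9\right)\right) - 435\right) \left(-19\right) = \left(\left(-1013 - 22401\right) - 435\right) \left(-19\right) = \left(-23414 - 435\right) \left(-19\right) = \left(-23849\right) \left(-19\right) = 453131$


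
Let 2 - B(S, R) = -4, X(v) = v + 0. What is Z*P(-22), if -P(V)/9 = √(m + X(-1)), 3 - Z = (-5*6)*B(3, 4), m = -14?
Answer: -1647*I*√15 ≈ -6378.8*I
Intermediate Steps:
X(v) = v
B(S, R) = 6 (B(S, R) = 2 - 1*(-4) = 2 + 4 = 6)
Z = 183 (Z = 3 - (-5*6)*6 = 3 - (-30)*6 = 3 - 1*(-180) = 3 + 180 = 183)
P(V) = -9*I*√15 (P(V) = -9*√(-14 - 1) = -9*I*√15)
Z*P(-22) = 183*(-9*I*√15) = -1647*I*√15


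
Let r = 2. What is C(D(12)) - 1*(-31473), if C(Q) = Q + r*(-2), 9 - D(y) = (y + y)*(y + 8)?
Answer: 30998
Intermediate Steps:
D(y) = 9 - 2*y*(8 + y) (D(y) = 9 - (y + y)*(y + 8) = 9 - 2*y*(8 + y))
C(Q) = -4 + Q (C(Q) = Q + 2*(-2) = Q - 4 = -4 + Q)
C(D(12)) - 1*(-31473) = (-4 + (9 - 16*12 - 2*12**2)) - 1*(-31473) = (-4 + (9 - 192 - 2*144)) + 31473 = (-4 + (9 - 192 - 288)) + 31473 = (-4 - 471) + 31473 = -475 + 31473 = 30998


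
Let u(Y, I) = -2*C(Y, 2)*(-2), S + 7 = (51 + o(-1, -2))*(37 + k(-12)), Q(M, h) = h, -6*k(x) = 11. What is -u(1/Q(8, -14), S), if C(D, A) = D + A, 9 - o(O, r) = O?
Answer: -54/7 ≈ -7.7143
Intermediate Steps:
k(x) = -11/6 (k(x) = -1/6*11 = -11/6)
o(O, r) = 9 - O
C(D, A) = A + D
S = 12829/6 (S = -7 + (51 + (9 - 1*(-1)))*(37 - 11/6) = -7 + (51 + (9 + 1))*(211/6) = -7 + (51 + 10)*(211/6) = -7 + 61*(211/6) = -7 + 12871/6 = 12829/6 ≈ 2138.2)
u(Y, I) = 8 + 4*Y (u(Y, I) = -2*(2 + Y)*(-2) = (-4 - 2*Y)*(-2) = 8 + 4*Y)
-u(1/Q(8, -14), S) = -(8 + 4/(-14)) = -(8 + 4*(-1/14)) = -(8 - 2/7) = -1*54/7 = -54/7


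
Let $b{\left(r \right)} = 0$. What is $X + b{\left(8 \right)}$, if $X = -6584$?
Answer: $-6584$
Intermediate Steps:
$X + b{\left(8 \right)} = -6584 + 0 = -6584$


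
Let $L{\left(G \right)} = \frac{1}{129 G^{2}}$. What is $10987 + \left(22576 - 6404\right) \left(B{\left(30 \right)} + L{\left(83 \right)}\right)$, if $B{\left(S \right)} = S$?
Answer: $\frac{440916428279}{888681} \approx 4.9615 \cdot 10^{5}$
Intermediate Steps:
$L{\left(G \right)} = \frac{1}{129 G^{2}}$
$10987 + \left(22576 - 6404\right) \left(B{\left(30 \right)} + L{\left(83 \right)}\right) = 10987 + \left(22576 - 6404\right) \left(30 + \frac{1}{129 \cdot 6889}\right) = 10987 + 16172 \left(30 + \frac{1}{129} \cdot \frac{1}{6889}\right) = 10987 + 16172 \left(30 + \frac{1}{888681}\right) = 10987 + 16172 \cdot \frac{26660431}{888681} = 10987 + \frac{431152490132}{888681} = \frac{440916428279}{888681}$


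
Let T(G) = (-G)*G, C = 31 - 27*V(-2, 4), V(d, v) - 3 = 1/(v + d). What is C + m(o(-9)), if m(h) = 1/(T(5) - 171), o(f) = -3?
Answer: -12447/196 ≈ -63.505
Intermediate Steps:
V(d, v) = 3 + 1/(d + v) (V(d, v) = 3 + 1/(v + d) = 3 + 1/(d + v))
C = -127/2 (C = 31 - 27*(1 + 3*(-2) + 3*4)/(-2 + 4) = 31 - 27*(1 - 6 + 12)/2 = 31 - 27*7/2 = 31 - 189/2 = -127/2 ≈ -63.500)
T(G) = -G²
m(h) = -1/196 (m(h) = 1/(-1*5² - 171) = 1/(-1*25 - 171) = 1/(-25 - 171) = 1/(-196) = -1/196)
C + m(o(-9)) = -127/2 - 1/196 = -12447/196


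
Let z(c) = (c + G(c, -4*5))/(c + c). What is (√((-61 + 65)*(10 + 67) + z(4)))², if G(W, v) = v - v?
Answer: 617/2 ≈ 308.50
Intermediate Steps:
G(W, v) = 0
z(c) = ½ (z(c) = (c + 0)/(c + c) = c/((2*c)) = c*(1/(2*c)) = ½)
(√((-61 + 65)*(10 + 67) + z(4)))² = (√((-61 + 65)*(10 + 67) + ½))² = (√(4*77 + ½))² = (√(308 + ½))² = (√(617/2))² = (√1234/2)² = 617/2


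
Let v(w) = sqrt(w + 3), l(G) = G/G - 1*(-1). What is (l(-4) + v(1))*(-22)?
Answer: -88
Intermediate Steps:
l(G) = 2 (l(G) = 1 + 1 = 2)
v(w) = sqrt(3 + w)
(l(-4) + v(1))*(-22) = (2 + sqrt(3 + 1))*(-22) = (2 + sqrt(4))*(-22) = (2 + 2)*(-22) = 4*(-22) = -88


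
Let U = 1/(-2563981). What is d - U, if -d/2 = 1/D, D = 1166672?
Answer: -1980645/1495662420616 ≈ -1.3243e-6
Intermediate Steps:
U = -1/2563981 ≈ -3.9002e-7
d = -1/583336 (d = -2/1166672 = -2*1/1166672 = -1/583336 ≈ -1.7143e-6)
d - U = -1/583336 - 1*(-1/2563981) = -1/583336 + 1/2563981 = -1980645/1495662420616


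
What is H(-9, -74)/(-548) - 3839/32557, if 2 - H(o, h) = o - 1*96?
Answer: -5587371/17841236 ≈ -0.31317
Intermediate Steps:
H(o, h) = 98 - o (H(o, h) = 2 - (o - 1*96) = 2 - (o - 96) = 2 - (-96 + o) = 2 + (96 - o) = 98 - o)
H(-9, -74)/(-548) - 3839/32557 = (98 - 1*(-9))/(-548) - 3839/32557 = (98 + 9)*(-1/548) - 3839*1/32557 = 107*(-1/548) - 3839/32557 = -107/548 - 3839/32557 = -5587371/17841236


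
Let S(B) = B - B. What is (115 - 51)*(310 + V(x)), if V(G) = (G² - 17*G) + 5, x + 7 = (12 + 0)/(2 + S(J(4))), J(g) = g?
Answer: 21312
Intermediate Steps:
S(B) = 0
x = -1 (x = -7 + (12 + 0)/(2 + 0) = -7 + 12/2 = -7 + 12*(½) = -7 + 6 = -1)
V(G) = 5 + G² - 17*G
(115 - 51)*(310 + V(x)) = (115 - 51)*(310 + (5 + (-1)² - 17*(-1))) = 64*(310 + (5 + 1 + 17)) = 64*(310 + 23) = 64*333 = 21312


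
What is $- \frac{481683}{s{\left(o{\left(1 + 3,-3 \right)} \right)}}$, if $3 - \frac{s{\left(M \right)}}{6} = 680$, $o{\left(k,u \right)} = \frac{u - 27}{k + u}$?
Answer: $\frac{160561}{1354} \approx 118.58$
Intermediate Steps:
$o{\left(k,u \right)} = \frac{-27 + u}{k + u}$
$s{\left(M \right)} = -4062$ ($s{\left(M \right)} = 18 - 4080 = -4062$)
$- \frac{481683}{s{\left(o{\left(1 + 3,-3 \right)} \right)}} = - \frac{481683}{-4062} = \left(-481683\right) \left(- \frac{1}{4062}\right) = \frac{160561}{1354}$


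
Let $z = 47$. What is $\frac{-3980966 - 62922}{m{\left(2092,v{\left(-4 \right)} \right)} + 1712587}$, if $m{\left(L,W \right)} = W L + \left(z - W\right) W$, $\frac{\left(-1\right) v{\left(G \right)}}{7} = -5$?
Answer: $- \frac{4043888}{1786227} \approx -2.2639$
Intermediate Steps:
$v{\left(G \right)} = 35$ ($v{\left(G \right)} = \left(-7\right) \left(-5\right) = 35$)
$m{\left(L,W \right)} = L W + W \left(47 - W\right)$ ($m{\left(L,W \right)} = W L + \left(47 - W\right) W = L W + W \left(47 - W\right)$)
$\frac{-3980966 - 62922}{m{\left(2092,v{\left(-4 \right)} \right)} + 1712587} = \frac{-3980966 - 62922}{35 \left(47 + 2092 - 35\right) + 1712587} = - \frac{4043888}{35 \left(47 + 2092 - 35\right) + 1712587} = - \frac{4043888}{35 \cdot 2104 + 1712587} = - \frac{4043888}{73640 + 1712587} = - \frac{4043888}{1786227}$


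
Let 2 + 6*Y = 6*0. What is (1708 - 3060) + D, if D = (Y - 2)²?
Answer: -12119/9 ≈ -1346.6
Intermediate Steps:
Y = -⅓ (Y = -⅓ + (6*0)/6 = -⅓ + (⅙)*0 = -⅓ + 0 = -⅓ ≈ -0.33333)
D = 49/9 (D = (-⅓ - 2)² = (-7/3)² = 49/9 ≈ 5.4444)
(1708 - 3060) + D = (1708 - 3060) + 49/9 = -1352 + 49/9 = -12119/9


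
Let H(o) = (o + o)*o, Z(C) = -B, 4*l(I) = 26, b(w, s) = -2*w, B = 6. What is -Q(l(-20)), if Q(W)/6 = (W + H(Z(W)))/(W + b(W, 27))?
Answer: 942/13 ≈ 72.462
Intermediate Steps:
l(I) = 13/2 (l(I) = (¼)*26 = 13/2)
Z(C) = -6 (Z(C) = -1*6 = -6)
H(o) = 2*o² (H(o) = (2*o)*o = 2*o²)
Q(W) = -6*(72 + W)/W (Q(W) = 6*((W + 2*(-6)²)/(W - 2*W)) = 6*((W + 2*36)/((-W))) = 6*((W + 72)*(-1/W)) = 6*((72 + W)*(-1/W)) = 6*(-(72 + W)/W) = -6*(72 + W)/W)
-Q(l(-20)) = -(-6 - 432/13/2) = -(-6 - 432*2/13) = -(-6 - 864/13) = -1*(-942/13) = 942/13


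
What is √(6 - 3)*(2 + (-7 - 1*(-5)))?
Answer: 0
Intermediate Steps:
√(6 - 3)*(2 + (-7 - 1*(-5))) = √3*(2 + (-7 + 5)) = √3*(2 - 2) = √3*0 = 0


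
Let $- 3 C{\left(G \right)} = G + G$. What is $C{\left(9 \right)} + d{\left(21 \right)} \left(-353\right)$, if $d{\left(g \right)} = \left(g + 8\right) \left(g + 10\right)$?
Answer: $-317353$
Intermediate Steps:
$C{\left(G \right)} = - \frac{2 G}{3}$ ($C{\left(G \right)} = - \frac{G + G}{3} = - \frac{2 G}{3}$)
$d{\left(g \right)} = \left(8 + g\right) \left(10 + g\right)$
$C{\left(9 \right)} + d{\left(21 \right)} \left(-353\right) = \left(- \frac{2}{3}\right) 9 + \left(80 + 21^{2} + 18 \cdot 21\right) \left(-353\right) = -6 + \left(80 + 441 + 378\right) \left(-353\right) = -6 + 899 \left(-353\right) = -6 - 317347 = -317353$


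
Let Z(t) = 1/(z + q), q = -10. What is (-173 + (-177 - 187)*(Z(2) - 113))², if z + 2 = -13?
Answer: 1049270386921/625 ≈ 1.6788e+9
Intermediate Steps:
z = -15 (z = -2 - 13 = -15)
Z(t) = -1/25 (Z(t) = 1/(-15 - 10) = 1/(-25) = -1/25)
(-173 + (-177 - 187)*(Z(2) - 113))² = (-173 + (-177 - 187)*(-1/25 - 113))² = (-173 - 364*(-2826/25))² = (-173 + 1028664/25)² = (1024339/25)² = 1049270386921/625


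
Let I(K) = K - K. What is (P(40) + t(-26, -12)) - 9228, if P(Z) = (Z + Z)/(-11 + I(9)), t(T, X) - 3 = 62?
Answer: -100873/11 ≈ -9170.3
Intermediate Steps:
I(K) = 0
t(T, X) = 65 (t(T, X) = 3 + 62 = 65)
P(Z) = -2*Z/11 (P(Z) = (Z + Z)/(-11 + 0) = (2*Z)/(-11) = (2*Z)*(-1/11) = -2*Z/11)
(P(40) + t(-26, -12)) - 9228 = (-2/11*40 + 65) - 9228 = (-80/11 + 65) - 9228 = 635/11 - 9228 = -100873/11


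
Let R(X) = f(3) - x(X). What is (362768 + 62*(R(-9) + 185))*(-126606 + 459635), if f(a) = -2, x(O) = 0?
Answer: 124590811306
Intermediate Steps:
R(X) = -2 (R(X) = -2 - 1*0 = -2 + 0 = -2)
(362768 + 62*(R(-9) + 185))*(-126606 + 459635) = (362768 + 62*(-2 + 185))*(-126606 + 459635) = (362768 + 62*183)*333029 = (362768 + 11346)*333029 = 374114*333029 = 124590811306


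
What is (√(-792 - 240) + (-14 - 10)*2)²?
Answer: 1272 - 192*I*√258 ≈ 1272.0 - 3084.0*I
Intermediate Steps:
(√(-792 - 240) + (-14 - 10)*2)² = (√(-1032) - 24*2)² = (2*I*√258 - 48)² = (-48 + 2*I*√258)²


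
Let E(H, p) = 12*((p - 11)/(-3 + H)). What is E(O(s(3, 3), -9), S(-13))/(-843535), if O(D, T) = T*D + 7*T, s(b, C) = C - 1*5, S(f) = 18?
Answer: 1/482020 ≈ 2.0746e-6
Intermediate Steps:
s(b, C) = -5 + C (s(b, C) = C - 5 = -5 + C)
O(D, T) = 7*T + D*T (O(D, T) = D*T + 7*T = 7*T + D*T)
E(H, p) = 12*(-11 + p)/(-3 + H) (E(H, p) = 12*((-11 + p)/(-3 + H)) = 12*(-11 + p)/(-3 + H))
E(O(s(3, 3), -9), S(-13))/(-843535) = (12*(-11 + 18)/(-3 - 9*(7 + (-5 + 3))))/(-843535) = (12*7/(-3 - 9*(7 - 2)))*(-1/843535) = (12*7/(-3 - 9*5))*(-1/843535) = (12*7/(-3 - 45))*(-1/843535) = (12*7/(-48))*(-1/843535) = (12*(-1/48)*7)*(-1/843535) = -7/4*(-1/843535) = 1/482020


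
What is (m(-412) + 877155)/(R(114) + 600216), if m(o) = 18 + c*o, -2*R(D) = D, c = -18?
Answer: 294863/200053 ≈ 1.4739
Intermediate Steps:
R(D) = -D/2
m(o) = 18 - 18*o
(m(-412) + 877155)/(R(114) + 600216) = ((18 - 18*(-412)) + 877155)/(-1/2*114 + 600216) = ((18 + 7416) + 877155)/(-57 + 600216) = (7434 + 877155)/600159 = 884589*(1/600159) = 294863/200053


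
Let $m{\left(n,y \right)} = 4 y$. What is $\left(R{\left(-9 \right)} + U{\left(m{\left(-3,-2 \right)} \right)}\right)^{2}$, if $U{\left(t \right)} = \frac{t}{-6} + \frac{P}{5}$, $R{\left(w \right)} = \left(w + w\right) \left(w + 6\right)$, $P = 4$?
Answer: $\frac{708964}{225} \approx 3150.9$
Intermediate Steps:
$R{\left(w \right)} = 2 w \left(6 + w\right)$
$U{\left(t \right)} = \frac{4}{5} - \frac{t}{6}$ ($U{\left(t \right)} = \frac{t}{-6} + \frac{4}{5} = t \left(- \frac{1}{6}\right) + 4 \cdot \frac{1}{5} = - \frac{t}{6} + \frac{4}{5} = \frac{4}{5} - \frac{t}{6}$)
$\left(R{\left(-9 \right)} + U{\left(m{\left(-3,-2 \right)} \right)}\right)^{2} = \left(2 \left(-9\right) \left(6 - 9\right) - \left(- \frac{4}{5} + \frac{4 \left(-2\right)}{6}\right)\right)^{2} = \left(2 \left(-9\right) \left(-3\right) + \left(\frac{4}{5} - - \frac{4}{3}\right)\right)^{2} = \left(54 + \left(\frac{4}{5} + \frac{4}{3}\right)\right)^{2} = \left(54 + \frac{32}{15}\right)^{2} = \left(\frac{842}{15}\right)^{2} = \frac{708964}{225}$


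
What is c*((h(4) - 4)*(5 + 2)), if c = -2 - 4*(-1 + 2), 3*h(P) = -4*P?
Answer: 392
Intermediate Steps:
h(P) = -4*P/3 (h(P) = (-4*P)/3 = -4*P/3)
c = -6 (c = -2 - 4*1 = -2 - 4 = -6)
c*((h(4) - 4)*(5 + 2)) = -6*(-4/3*4 - 4)*(5 + 2) = -6*(-16/3 - 4)*7 = -(-56)*7 = -6*(-196/3) = 392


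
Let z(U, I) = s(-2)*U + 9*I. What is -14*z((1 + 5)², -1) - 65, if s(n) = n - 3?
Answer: 2581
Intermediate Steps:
s(n) = -3 + n
z(U, I) = -5*U + 9*I (z(U, I) = (-3 - 2)*U + 9*I = -5*U + 9*I)
-14*z((1 + 5)², -1) - 65 = -14*(-5*(1 + 5)² + 9*(-1)) - 65 = -14*(-5*6² - 9) - 65 = -14*(-5*36 - 9) - 65 = -14*(-180 - 9) - 65 = -14*(-189) - 65 = 2646 - 65 = 2581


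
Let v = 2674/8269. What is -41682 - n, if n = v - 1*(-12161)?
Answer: -445230441/8269 ≈ -53843.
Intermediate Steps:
v = 2674/8269 (v = 2674*(1/8269) = 2674/8269 ≈ 0.32338)
n = 100561983/8269 (n = 2674/8269 - 1*(-12161) = 2674/8269 + 12161 = 100561983/8269 ≈ 12161.)
-41682 - n = -41682 - 1*100561983/8269 = -41682 - 100561983/8269 = -445230441/8269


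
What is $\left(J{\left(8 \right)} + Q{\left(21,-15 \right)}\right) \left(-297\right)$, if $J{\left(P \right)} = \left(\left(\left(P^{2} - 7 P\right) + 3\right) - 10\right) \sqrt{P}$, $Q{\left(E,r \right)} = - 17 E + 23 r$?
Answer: $208494 - 594 \sqrt{2} \approx 2.0765 \cdot 10^{5}$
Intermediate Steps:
$J{\left(P \right)} = \sqrt{P} \left(-7 + P^{2} - 7 P\right)$ ($J{\left(P \right)} = \left(\left(3 + P^{2} - 7 P\right) - 10\right) \sqrt{P} = \left(-7 + P^{2} - 7 P\right) \sqrt{P} = \sqrt{P} \left(-7 + P^{2} - 7 P\right)$)
$\left(J{\left(8 \right)} + Q{\left(21,-15 \right)}\right) \left(-297\right) = \left(\sqrt{8} \left(-7 + 8^{2} - 56\right) + \left(\left(-17\right) 21 + 23 \left(-15\right)\right)\right) \left(-297\right) = \left(2 \sqrt{2} \left(-7 + 64 - 56\right) - 702\right) \left(-297\right) = \left(2 \sqrt{2} \cdot 1 - 702\right) \left(-297\right) = \left(2 \sqrt{2} - 702\right) \left(-297\right) = \left(-702 + 2 \sqrt{2}\right) \left(-297\right) = 208494 - 594 \sqrt{2}$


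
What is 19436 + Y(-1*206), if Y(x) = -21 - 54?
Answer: 19361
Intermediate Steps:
Y(x) = -75
19436 + Y(-1*206) = 19436 - 75 = 19361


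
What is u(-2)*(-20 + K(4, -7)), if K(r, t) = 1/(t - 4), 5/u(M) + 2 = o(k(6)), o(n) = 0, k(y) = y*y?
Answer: 1105/22 ≈ 50.227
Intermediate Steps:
k(y) = y²
u(M) = -5/2 (u(M) = 5/(-2 + 0) = 5/(-2) = 5*(-½) = -5/2)
K(r, t) = 1/(-4 + t)
u(-2)*(-20 + K(4, -7)) = -5*(-20 + 1/(-4 - 7))/2 = -5*(-20 + 1/(-11))/2 = -5*(-20 - 1/11)/2 = -5/2*(-221/11) = 1105/22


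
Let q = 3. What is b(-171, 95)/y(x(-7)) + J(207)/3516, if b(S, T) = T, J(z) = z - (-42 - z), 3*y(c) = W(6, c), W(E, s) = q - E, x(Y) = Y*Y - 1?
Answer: -27797/293 ≈ -94.870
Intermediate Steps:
x(Y) = -1 + Y**2 (x(Y) = Y**2 - 1 = -1 + Y**2)
W(E, s) = 3 - E
y(c) = -1 (y(c) = (3 - 1*6)/3 = (3 - 6)/3 = (1/3)*(-3) = -1)
J(z) = 42 + 2*z (J(z) = z + (42 + z) = 42 + 2*z)
b(-171, 95)/y(x(-7)) + J(207)/3516 = 95/(-1) + (42 + 2*207)/3516 = 95*(-1) + (42 + 414)*(1/3516) = -95 + 456*(1/3516) = -95 + 38/293 = -27797/293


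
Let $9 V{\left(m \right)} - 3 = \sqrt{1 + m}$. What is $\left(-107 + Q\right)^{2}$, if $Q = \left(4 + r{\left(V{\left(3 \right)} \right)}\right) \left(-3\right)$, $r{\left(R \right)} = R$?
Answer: $\frac{131044}{9} \approx 14560.0$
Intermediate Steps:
$V{\left(m \right)} = \frac{1}{3} + \frac{\sqrt{1 + m}}{9}$
$Q = - \frac{41}{3}$ ($Q = \left(4 + \left(\frac{1}{3} + \frac{\sqrt{1 + 3}}{9}\right)\right) \left(-3\right) = \left(4 + \left(\frac{1}{3} + \frac{\sqrt{4}}{9}\right)\right) \left(-3\right) = \left(4 + \left(\frac{1}{3} + \frac{1}{9} \cdot 2\right)\right) \left(-3\right) = \left(4 + \left(\frac{1}{3} + \frac{2}{9}\right)\right) \left(-3\right) = \left(4 + \frac{5}{9}\right) \left(-3\right) = \frac{41}{9} \left(-3\right) = - \frac{41}{3} \approx -13.667$)
$\left(-107 + Q\right)^{2} = \left(-107 - \frac{41}{3}\right)^{2} = \left(- \frac{362}{3}\right)^{2} = \frac{131044}{9}$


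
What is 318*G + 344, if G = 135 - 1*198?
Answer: -19690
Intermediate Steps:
G = -63 (G = 135 - 198 = -63)
318*G + 344 = 318*(-63) + 344 = -20034 + 344 = -19690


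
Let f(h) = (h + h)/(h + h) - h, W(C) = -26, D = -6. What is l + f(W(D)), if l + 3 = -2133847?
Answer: -2133823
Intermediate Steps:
l = -2133850 (l = -3 - 2133847 = -2133850)
f(h) = 1 - h (f(h) = (2*h)/((2*h)) - h = (2*h)*(1/(2*h)) - h = 1 - h)
l + f(W(D)) = -2133850 + (1 - 1*(-26)) = -2133850 + (1 + 26) = -2133850 + 27 = -2133823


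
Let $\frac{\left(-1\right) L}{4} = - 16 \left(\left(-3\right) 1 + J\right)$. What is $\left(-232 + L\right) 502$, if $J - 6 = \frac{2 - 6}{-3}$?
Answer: $\frac{68272}{3} \approx 22757.0$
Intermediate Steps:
$J = \frac{22}{3}$ ($J = 6 + \frac{2 - 6}{-3} = 6 + \left(2 - 6\right) \left(- \frac{1}{3}\right) = 6 - - \frac{4}{3} = 6 + \frac{4}{3} = \frac{22}{3} \approx 7.3333$)
$L = \frac{832}{3}$ ($L = - 4 \left(- 16 \left(\left(-3\right) 1 + \frac{22}{3}\right)\right) = - 4 \left(- 16 \left(-3 + \frac{22}{3}\right)\right) = - 4 \left(\left(-16\right) \frac{13}{3}\right) = \left(-4\right) \left(- \frac{208}{3}\right) = \frac{832}{3} \approx 277.33$)
$\left(-232 + L\right) 502 = \left(-232 + \frac{832}{3}\right) 502 = \frac{136}{3} \cdot 502 = \frac{68272}{3}$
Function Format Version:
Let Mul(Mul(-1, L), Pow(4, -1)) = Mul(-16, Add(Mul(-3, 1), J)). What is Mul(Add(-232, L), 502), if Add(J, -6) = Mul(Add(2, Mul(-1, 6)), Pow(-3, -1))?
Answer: Rational(68272, 3) ≈ 22757.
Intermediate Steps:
J = Rational(22, 3) (J = Add(6, Mul(Add(2, Mul(-1, 6)), Pow(-3, -1))) = Add(6, Mul(Add(2, -6), Rational(-1, 3))) = Add(6, Mul(-4, Rational(-1, 3))) = Add(6, Rational(4, 3)) = Rational(22, 3) ≈ 7.3333)
L = Rational(832, 3) (L = Mul(-4, Mul(-16, Add(Mul(-3, 1), Rational(22, 3)))) = Mul(-4, Mul(-16, Add(-3, Rational(22, 3)))) = Mul(-4, Mul(-16, Rational(13, 3))) = Mul(-4, Rational(-208, 3)) = Rational(832, 3) ≈ 277.33)
Mul(Add(-232, L), 502) = Mul(Add(-232, Rational(832, 3)), 502) = Mul(Rational(136, 3), 502) = Rational(68272, 3)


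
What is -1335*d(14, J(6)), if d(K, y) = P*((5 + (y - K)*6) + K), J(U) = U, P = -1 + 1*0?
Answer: -38715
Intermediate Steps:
P = -1 (P = -1 + 0 = -1)
d(K, y) = -5 - 6*y + 5*K (d(K, y) = -((5 + (y - K)*6) + K) = -((5 + (-6*K + 6*y)) + K) = -((5 - 6*K + 6*y) + K) = -(5 - 5*K + 6*y) = -5 - 6*y + 5*K)
-1335*d(14, J(6)) = -1335*(-5 - 6*6 + 5*14) = -1335*(-5 - 36 + 70) = -1335*29 = -38715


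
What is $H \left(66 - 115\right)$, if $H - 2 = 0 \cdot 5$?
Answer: $-98$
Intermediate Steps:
$H = 2$ ($H = 2 + 0 \cdot 5 = 2 + 0 = 2$)
$H \left(66 - 115\right) = 2 \left(66 - 115\right) = 2 \left(-49\right) = -98$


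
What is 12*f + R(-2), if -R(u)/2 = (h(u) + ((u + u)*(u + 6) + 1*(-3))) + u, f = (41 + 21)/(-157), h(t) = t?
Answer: 6478/157 ≈ 41.261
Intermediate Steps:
f = -62/157 (f = 62*(-1/157) = -62/157 ≈ -0.39490)
R(u) = 6 - 4*u - 4*u*(6 + u) (R(u) = -2*((u + ((u + u)*(u + 6) + 1*(-3))) + u) = -2*((u + ((2*u)*(6 + u) - 3)) + u) = -2*((u + (2*u*(6 + u) - 3)) + u) = -2*((u + (-3 + 2*u*(6 + u))) + u) = -2*((-3 + u + 2*u*(6 + u)) + u) = -2*(-3 + 2*u + 2*u*(6 + u)) = 6 - 4*u - 4*u*(6 + u))
12*f + R(-2) = 12*(-62/157) + (6 - 28*(-2) - 4*(-2)**2) = -744/157 + (6 + 56 - 4*4) = -744/157 + (6 + 56 - 16) = -744/157 + 46 = 6478/157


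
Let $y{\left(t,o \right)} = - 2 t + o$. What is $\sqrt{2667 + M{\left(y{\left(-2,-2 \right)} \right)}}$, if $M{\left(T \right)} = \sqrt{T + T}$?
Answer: $\sqrt{2669} \approx 51.662$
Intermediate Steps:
$y{\left(t,o \right)} = o - 2 t$
$M{\left(T \right)} = \sqrt{2} \sqrt{T}$ ($M{\left(T \right)} = \sqrt{2 T} = \sqrt{2} \sqrt{T}$)
$\sqrt{2667 + M{\left(y{\left(-2,-2 \right)} \right)}} = \sqrt{2667 + \sqrt{2} \sqrt{-2 - -4}} = \sqrt{2667 + \sqrt{2} \sqrt{-2 + 4}} = \sqrt{2667 + \sqrt{2} \sqrt{2}} = \sqrt{2667 + 2} = \sqrt{2669}$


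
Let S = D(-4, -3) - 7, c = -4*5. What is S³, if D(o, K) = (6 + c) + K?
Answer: -13824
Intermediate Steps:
c = -20
D(o, K) = -14 + K (D(o, K) = (6 - 20) + K = -14 + K)
S = -24 (S = (-14 - 3) - 7 = -17 - 7 = -24)
S³ = (-24)³ = -13824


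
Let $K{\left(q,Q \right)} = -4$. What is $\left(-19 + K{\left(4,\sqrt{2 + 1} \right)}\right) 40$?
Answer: $-920$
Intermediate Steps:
$\left(-19 + K{\left(4,\sqrt{2 + 1} \right)}\right) 40 = \left(-19 - 4\right) 40 = \left(-23\right) 40 = -920$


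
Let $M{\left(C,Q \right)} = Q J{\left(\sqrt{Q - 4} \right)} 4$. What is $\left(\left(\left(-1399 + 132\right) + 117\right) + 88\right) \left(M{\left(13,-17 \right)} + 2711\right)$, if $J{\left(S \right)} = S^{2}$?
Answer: $-4395618$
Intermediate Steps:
$M{\left(C,Q \right)} = 4 Q \left(-4 + Q\right)$ ($M{\left(C,Q \right)} = Q \left(\sqrt{Q - 4}\right)^{2} \cdot 4 = Q \left(\sqrt{-4 + Q}\right)^{2} \cdot 4 = Q \left(-4 + Q\right) 4 = 4 Q \left(-4 + Q\right)$)
$\left(\left(\left(-1399 + 132\right) + 117\right) + 88\right) \left(M{\left(13,-17 \right)} + 2711\right) = \left(\left(\left(-1399 + 132\right) + 117\right) + 88\right) \left(4 \left(-17\right) \left(-4 - 17\right) + 2711\right) = \left(\left(-1267 + 117\right) + 88\right) \left(4 \left(-17\right) \left(-21\right) + 2711\right) = \left(-1150 + 88\right) \left(1428 + 2711\right) = \left(-1062\right) 4139 = -4395618$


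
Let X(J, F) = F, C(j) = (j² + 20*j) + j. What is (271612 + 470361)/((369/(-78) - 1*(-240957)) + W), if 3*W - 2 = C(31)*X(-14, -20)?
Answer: 19291298/5985363 ≈ 3.2231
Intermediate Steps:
C(j) = j² + 21*j
W = -10746 (W = ⅔ + ((31*(21 + 31))*(-20))/3 = ⅔ + ((31*52)*(-20))/3 = ⅔ + (1612*(-20))/3 = ⅔ + (⅓)*(-32240) = ⅔ - 32240/3 = -10746)
(271612 + 470361)/((369/(-78) - 1*(-240957)) + W) = (271612 + 470361)/((369/(-78) - 1*(-240957)) - 10746) = 741973/((-1/78*369 + 240957) - 10746) = 741973/((-123/26 + 240957) - 10746) = 741973/(6264759/26 - 10746) = 741973/(5985363/26) = 741973*(26/5985363) = 19291298/5985363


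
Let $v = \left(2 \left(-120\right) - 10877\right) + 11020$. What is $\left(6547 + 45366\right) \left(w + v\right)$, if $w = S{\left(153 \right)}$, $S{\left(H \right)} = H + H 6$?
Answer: $50563262$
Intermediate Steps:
$v = -97$ ($v = \left(-240 - 10877\right) + 11020 = -11117 + 11020 = -97$)
$S{\left(H \right)} = 7 H$ ($S{\left(H \right)} = H + 6 H = 7 H$)
$w = 1071$ ($w = 7 \cdot 153 = 1071$)
$\left(6547 + 45366\right) \left(w + v\right) = \left(6547 + 45366\right) \left(1071 - 97\right) = 51913 \cdot 974 = 50563262$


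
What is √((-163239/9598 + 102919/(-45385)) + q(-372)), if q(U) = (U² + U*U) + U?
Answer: √52443013162375717790690/435605230 ≈ 525.72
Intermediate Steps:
q(U) = U + 2*U² (q(U) = (U² + U²) + U = 2*U² + U = U + 2*U²)
√((-163239/9598 + 102919/(-45385)) + q(-372)) = √((-163239/9598 + 102919/(-45385)) - 372*(1 + 2*(-372))) = √((-163239*1/9598 + 102919*(-1/45385)) - 372*(1 - 744)) = √((-163239/9598 - 102919/45385) - 372*(-743)) = √(-8396418577/435605230 + 276396) = √(120391146732503/435605230) = √52443013162375717790690/435605230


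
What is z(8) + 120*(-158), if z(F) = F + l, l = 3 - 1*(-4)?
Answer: -18945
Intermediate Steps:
l = 7 (l = 3 + 4 = 7)
z(F) = 7 + F (z(F) = F + 7 = 7 + F)
z(8) + 120*(-158) = (7 + 8) + 120*(-158) = 15 - 18960 = -18945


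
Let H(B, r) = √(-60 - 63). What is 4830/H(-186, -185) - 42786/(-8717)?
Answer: 42786/8717 - 1610*I*√123/41 ≈ 4.9083 - 435.51*I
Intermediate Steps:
H(B, r) = I*√123 (H(B, r) = √(-123) = I*√123)
4830/H(-186, -185) - 42786/(-8717) = 4830/((I*√123)) - 42786/(-8717) = 4830*(-I*√123/123) - 42786*(-1/8717) = -1610*I*√123/41 + 42786/8717 = 42786/8717 - 1610*I*√123/41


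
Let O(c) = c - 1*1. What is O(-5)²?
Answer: 36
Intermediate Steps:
O(c) = -1 + c (O(c) = c - 1 = -1 + c)
O(-5)² = (-1 - 5)² = (-6)² = 36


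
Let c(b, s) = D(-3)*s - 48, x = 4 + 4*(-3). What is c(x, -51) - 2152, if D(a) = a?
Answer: -2047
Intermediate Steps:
x = -8 (x = 4 - 12 = -8)
c(b, s) = -48 - 3*s (c(b, s) = -3*s - 48 = -48 - 3*s)
c(x, -51) - 2152 = (-48 - 3*(-51)) - 2152 = (-48 + 153) - 2152 = 105 - 2152 = -2047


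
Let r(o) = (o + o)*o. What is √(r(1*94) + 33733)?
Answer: √51405 ≈ 226.73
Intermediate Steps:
r(o) = 2*o² (r(o) = (2*o)*o = 2*o²)
√(r(1*94) + 33733) = √(2*(1*94)² + 33733) = √(2*94² + 33733) = √(2*8836 + 33733) = √(17672 + 33733) = √51405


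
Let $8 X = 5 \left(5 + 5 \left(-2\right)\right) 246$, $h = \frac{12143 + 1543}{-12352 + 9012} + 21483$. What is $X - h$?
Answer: $- \frac{74307159}{3340} \approx -22248.0$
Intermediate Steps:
$h = \frac{35869767}{1670}$ ($h = \frac{13686}{-3340} + 21483 = 13686 \left(- \frac{1}{3340}\right) + 21483 = - \frac{6843}{1670} + 21483 = \frac{35869767}{1670} \approx 21479.0$)
$X = - \frac{3075}{4}$ ($X = \frac{5 \left(5 + 5 \left(-2\right)\right) 246}{8} = \frac{5 \left(5 - 10\right) 246}{8} = \frac{5 \left(-5\right) 246}{8} = \frac{\left(-25\right) 246}{8} = \frac{1}{8} \left(-6150\right) = - \frac{3075}{4} \approx -768.75$)
$X - h = - \frac{3075}{4} - \frac{35869767}{1670} = - \frac{74307159}{3340}$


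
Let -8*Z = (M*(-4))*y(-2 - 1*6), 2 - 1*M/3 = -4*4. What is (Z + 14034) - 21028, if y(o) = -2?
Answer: -7048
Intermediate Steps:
M = 54 (M = 6 - (-12)*4 = 6 - 3*(-16) = 6 + 48 = 54)
Z = -54 (Z = -54*(-4)*(-2)/8 = -(-27)*(-2) = -1/8*432 = -54)
(Z + 14034) - 21028 = (-54 + 14034) - 21028 = 13980 - 21028 = -7048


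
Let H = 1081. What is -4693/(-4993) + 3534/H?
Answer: 22718395/5397433 ≈ 4.2091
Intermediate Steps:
-4693/(-4993) + 3534/H = -4693/(-4993) + 3534/1081 = -4693*(-1/4993) + 3534*(1/1081) = 4693/4993 + 3534/1081 = 22718395/5397433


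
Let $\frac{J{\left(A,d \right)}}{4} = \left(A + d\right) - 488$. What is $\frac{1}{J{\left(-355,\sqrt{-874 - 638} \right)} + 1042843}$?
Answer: $\frac{1039471}{1080499984033} - \frac{24 i \sqrt{42}}{1080499984033} \approx 9.6203 \cdot 10^{-7} - 1.4395 \cdot 10^{-10} i$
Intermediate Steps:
$J{\left(A,d \right)} = -1952 + 4 A + 4 d$ ($J{\left(A,d \right)} = 4 \left(\left(A + d\right) - 488\right) = 4 \left(-488 + A + d\right) = -1952 + 4 A + 4 d$)
$\frac{1}{J{\left(-355,\sqrt{-874 - 638} \right)} + 1042843} = \frac{1}{\left(-1952 + 4 \left(-355\right) + 4 \sqrt{-874 - 638}\right) + 1042843} = \frac{1}{\left(-1952 - 1420 + 4 \sqrt{-1512}\right) + 1042843} = \frac{1}{\left(-1952 - 1420 + 4 \cdot 6 i \sqrt{42}\right) + 1042843} = \frac{1}{\left(-1952 - 1420 + 24 i \sqrt{42}\right) + 1042843} = \frac{1}{\left(-3372 + 24 i \sqrt{42}\right) + 1042843} = \frac{1}{1039471 + 24 i \sqrt{42}}$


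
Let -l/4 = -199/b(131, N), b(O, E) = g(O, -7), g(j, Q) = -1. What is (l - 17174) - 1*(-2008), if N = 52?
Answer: -15962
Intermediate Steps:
b(O, E) = -1
l = -796 (l = -(-796)/(-1) = -(-796)*(-1) = -4*199 = -796)
(l - 17174) - 1*(-2008) = (-796 - 17174) - 1*(-2008) = -17970 + 2008 = -15962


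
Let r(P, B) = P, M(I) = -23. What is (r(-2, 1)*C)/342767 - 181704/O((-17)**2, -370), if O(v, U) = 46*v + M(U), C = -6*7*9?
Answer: -62272102092/4548860857 ≈ -13.690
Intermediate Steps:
C = -378 (C = -42*9 = -378)
O(v, U) = -23 + 46*v (O(v, U) = 46*v - 23 = -23 + 46*v)
(r(-2, 1)*C)/342767 - 181704/O((-17)**2, -370) = -2*(-378)/342767 - 181704/(-23 + 46*(-17)**2) = 756*(1/342767) - 181704/(-23 + 46*289) = 756/342767 - 181704/(-23 + 13294) = 756/342767 - 181704/13271 = -62272102092/4548860857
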